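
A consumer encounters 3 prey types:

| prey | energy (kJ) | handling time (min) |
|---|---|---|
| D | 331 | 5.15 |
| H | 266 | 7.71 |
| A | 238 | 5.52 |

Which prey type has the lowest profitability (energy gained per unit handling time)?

In descending order of E/h:
D: 331/5.15 = 64.3 kJ/min
A: 238/5.52 = 43.1 kJ/min
H: 266/7.71 = 34.5 kJ/min

H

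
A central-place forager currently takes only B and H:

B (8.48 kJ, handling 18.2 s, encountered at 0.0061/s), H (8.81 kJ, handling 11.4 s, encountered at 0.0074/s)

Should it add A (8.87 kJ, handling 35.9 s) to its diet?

Yes

Current rate: (0.0061×8.48 + 0.0074×8.81)/(1 + 0.0061×18.2 + 0.0074×11.4) = 0.09781 kJ/s.
Profitability of A: 8.87/35.9 = 0.2471 kJ/s.
Since 0.2471 > R, including A increases the long-run rate.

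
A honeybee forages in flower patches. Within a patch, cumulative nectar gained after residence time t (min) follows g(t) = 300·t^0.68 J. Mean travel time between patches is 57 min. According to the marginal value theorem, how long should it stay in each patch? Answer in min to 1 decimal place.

Maximise g(t)/(T+t): set derivative to zero → g'(t)(T+t) = g(t).
g'(t) = 0.68·300·t^-0.32. Setting 0.68·300·t^-0.32 = 300·t^0.68/(57+t) gives 0.68(57+t) = t, so 0.32·t = 0.68×57.
t* = 0.68×57/0.32 = 121.1 min.

121.1 min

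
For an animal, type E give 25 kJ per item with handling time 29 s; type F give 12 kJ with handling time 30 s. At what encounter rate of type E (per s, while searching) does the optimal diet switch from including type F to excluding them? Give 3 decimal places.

0.030 per s

At the threshold, the rate on type E alone equals the profitability of type F: λ·25/(1 + λ·29) = 12/30 = 0.4.
Rearranging, λ(25 − 0.4×29) = 0.4, so λ = 0.4/13.4 = 0.02985 per s.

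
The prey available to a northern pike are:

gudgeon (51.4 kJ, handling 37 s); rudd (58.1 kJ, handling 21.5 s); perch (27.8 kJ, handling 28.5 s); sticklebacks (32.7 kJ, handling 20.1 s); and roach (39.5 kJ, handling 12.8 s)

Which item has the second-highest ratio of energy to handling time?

rudd

In descending order of E/h:
roach: 39.5/12.8 = 3.09 kJ/s
rudd: 58.1/21.5 = 2.7 kJ/s
sticklebacks: 32.7/20.1 = 1.63 kJ/s
gudgeon: 51.4/37 = 1.39 kJ/s
perch: 27.8/28.5 = 0.975 kJ/s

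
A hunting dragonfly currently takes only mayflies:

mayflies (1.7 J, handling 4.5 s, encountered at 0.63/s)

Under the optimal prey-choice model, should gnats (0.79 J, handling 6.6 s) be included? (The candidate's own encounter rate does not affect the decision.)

No

Intake rate on the current diet: R = (0.63×1.7) / (1 + 0.63×4.5) = 1.071/3.835 = 0.2793 J/s.
Profitability of gnats: 0.79/6.6 = 0.1197 J/s.
Since 0.1197 < R, time spent handling gnats is better spent searching.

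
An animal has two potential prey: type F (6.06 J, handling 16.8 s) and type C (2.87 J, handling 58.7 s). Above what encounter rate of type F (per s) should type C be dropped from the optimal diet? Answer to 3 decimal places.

0.009 per s

At the threshold, the rate on type F alone equals the profitability of type C: λ·6.06/(1 + λ·16.8) = 2.87/58.7 = 0.04889.
Rearranging, λ(6.06 − 0.04889×16.8) = 0.04889, so λ = 0.04889/5.239 = 0.009333 per s.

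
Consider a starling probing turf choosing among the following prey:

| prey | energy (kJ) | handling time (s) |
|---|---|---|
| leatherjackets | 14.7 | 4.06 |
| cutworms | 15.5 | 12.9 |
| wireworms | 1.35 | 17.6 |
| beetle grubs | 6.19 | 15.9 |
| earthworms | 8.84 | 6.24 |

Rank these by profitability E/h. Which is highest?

In descending order of E/h:
leatherjackets: 14.7/4.06 = 3.62 kJ/s
earthworms: 8.84/6.24 = 1.42 kJ/s
cutworms: 15.5/12.9 = 1.2 kJ/s
beetle grubs: 6.19/15.9 = 0.389 kJ/s
wireworms: 1.35/17.6 = 0.0767 kJ/s

leatherjackets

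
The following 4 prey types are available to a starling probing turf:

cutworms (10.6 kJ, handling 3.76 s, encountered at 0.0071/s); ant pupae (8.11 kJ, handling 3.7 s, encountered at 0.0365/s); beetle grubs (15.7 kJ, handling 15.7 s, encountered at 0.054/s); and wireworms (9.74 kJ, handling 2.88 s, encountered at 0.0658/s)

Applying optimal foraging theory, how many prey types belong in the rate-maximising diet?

4

Profitabilities (E/h, kJ/s): wireworms 3.38, cutworms 2.82, ant pupae 2.19, beetle grubs 1. Add prey in this order while the next type's profitability exceeds the intake rate on those already taken.
Rate on top 1: 0.5388. cutworms: 2.82 > 0.5388 → include.
Rate on top 2: 0.5888. ant pupae: 2.19 > 0.5888 → include.
Rate on top 3: 0.7491. beetle grubs: 1 > 0.7491 → include.
Optimal diet: wireworms, cutworms, ant pupae, beetle grubs — 4 of 4 types.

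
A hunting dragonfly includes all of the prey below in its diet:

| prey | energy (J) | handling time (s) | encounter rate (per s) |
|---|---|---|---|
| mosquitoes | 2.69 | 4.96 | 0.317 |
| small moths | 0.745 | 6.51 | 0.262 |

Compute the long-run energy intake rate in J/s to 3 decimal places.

0.245 J/s

Energy encountered per unit search time: 0.317×2.69 + 0.262×0.745 = 1.048 J/s.
Handling time per unit search time: 0.317×4.96 + 0.262×6.51 = 3.278.
Rate = 1.048/(1 + 3.278) = 0.245 J/s.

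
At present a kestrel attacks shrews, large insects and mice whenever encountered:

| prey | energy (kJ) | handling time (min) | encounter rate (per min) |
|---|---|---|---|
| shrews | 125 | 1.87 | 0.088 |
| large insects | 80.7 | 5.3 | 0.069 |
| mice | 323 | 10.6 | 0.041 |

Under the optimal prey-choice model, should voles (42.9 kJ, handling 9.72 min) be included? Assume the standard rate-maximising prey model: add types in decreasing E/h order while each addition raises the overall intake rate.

Intake rate on the current diet: R = (0.088×125 + 0.069×80.7 + 0.041×323) / (1 + 0.088×1.87 + 0.069×5.3 + 0.041×10.6) = 29.81/1.965 = 15.17 kJ/min.
Profitability of voles: 42.9/9.72 = 4.414 kJ/min.
Since 4.414 < R, time spent handling voles is better spent searching.

No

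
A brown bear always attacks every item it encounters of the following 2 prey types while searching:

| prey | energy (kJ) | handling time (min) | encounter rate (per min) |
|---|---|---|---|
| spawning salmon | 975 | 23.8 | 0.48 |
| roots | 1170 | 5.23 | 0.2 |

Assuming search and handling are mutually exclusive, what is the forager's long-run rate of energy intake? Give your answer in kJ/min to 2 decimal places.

52.12 kJ/min

R = Σλ_iE_i / (1 + Σλ_ih_i)
Numerator: 0.48×975 + 0.2×1170 = 702
Denominator: 1 + 0.48×23.8 + 0.2×5.23 = 13.47
R = 702/13.47 = 52.12 kJ/min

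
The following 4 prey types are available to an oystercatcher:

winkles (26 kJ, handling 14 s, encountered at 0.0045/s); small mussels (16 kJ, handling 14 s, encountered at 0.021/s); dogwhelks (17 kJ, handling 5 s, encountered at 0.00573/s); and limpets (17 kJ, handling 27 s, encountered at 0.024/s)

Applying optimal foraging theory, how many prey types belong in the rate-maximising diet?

4

Rank by E/h (kJ/s): dogwhelks 3.4, winkles 1.86, small mussels 1.14, limpets 0.63. Include each in turn until the next type's E/h falls below the running intake rate.
Rate on top 1: 0.0947. winkles: 1.86 > 0.0947 → include.
Rate on top 2: 0.1964. small mussels: 1.14 > 0.1964 → include.
Rate on top 3: 0.3972. limpets: 0.63 > 0.3972 → include.
Optimal diet: dogwhelks, winkles, small mussels, limpets — 4 of 4 types.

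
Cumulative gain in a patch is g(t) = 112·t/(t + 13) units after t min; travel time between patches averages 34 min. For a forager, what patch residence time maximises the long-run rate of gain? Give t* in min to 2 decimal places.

21.02 min

By the marginal value theorem, leave when the instantaneous gain rate g'(t) equals the habitat-wide average g(t)/(T + t).
g'(t) = 112·13/(t + 13)². Setting 112·13/(t+13)² = 112t/[(t+13)(34+t)] gives 13(34+t) = t(t+13), so t² = 13×34 = 442.
t* = √442 = 21.02 min.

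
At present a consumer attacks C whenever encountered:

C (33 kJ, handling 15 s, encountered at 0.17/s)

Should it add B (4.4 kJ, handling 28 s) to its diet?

Intake rate on the current diet: R = (0.17×33) / (1 + 0.17×15) = 5.61/3.55 = 1.58 kJ/s.
B: E/h = 4.4/28 = 0.1571 kJ/s.
Since 0.1571 < R, time spent handling B is better spent searching.

No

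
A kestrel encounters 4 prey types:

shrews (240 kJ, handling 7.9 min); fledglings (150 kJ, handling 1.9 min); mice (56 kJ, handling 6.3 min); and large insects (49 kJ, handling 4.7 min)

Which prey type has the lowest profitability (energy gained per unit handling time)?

In descending order of E/h:
fledglings: 150/1.9 = 78.9 kJ/min
shrews: 240/7.9 = 30.4 kJ/min
large insects: 49/4.7 = 10.4 kJ/min
mice: 56/6.3 = 8.89 kJ/min

mice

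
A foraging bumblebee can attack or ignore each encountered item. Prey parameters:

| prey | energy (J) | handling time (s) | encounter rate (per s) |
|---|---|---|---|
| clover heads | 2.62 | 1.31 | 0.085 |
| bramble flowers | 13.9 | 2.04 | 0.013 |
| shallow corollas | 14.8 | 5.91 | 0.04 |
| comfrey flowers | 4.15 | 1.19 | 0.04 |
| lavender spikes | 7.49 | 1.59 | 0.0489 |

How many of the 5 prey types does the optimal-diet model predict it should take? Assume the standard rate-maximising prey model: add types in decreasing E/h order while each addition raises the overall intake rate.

5

E/h in descending order: bramble flowers 6.81, lavender spikes 4.71, comfrey flowers 3.49, shallow corollas 2.5, clover heads 2 J/s. The optimal diet is the largest prefix of this list for which every included type satisfies E_i/h_i > R on the types above it.
Rate on top 1: 0.176. lavender spikes: 4.71 > 0.176 → include.
Rate on top 2: 0.4953. comfrey flowers: 3.49 > 0.4953 → include.
Rate on top 3: 0.619. shallow corollas: 2.5 > 0.619 → include.
Rate on top 4: 0.94. clover heads: 2 > 0.94 → include.
Optimal diet: bramble flowers, lavender spikes, comfrey flowers, shallow corollas, clover heads — 5 of 5 types.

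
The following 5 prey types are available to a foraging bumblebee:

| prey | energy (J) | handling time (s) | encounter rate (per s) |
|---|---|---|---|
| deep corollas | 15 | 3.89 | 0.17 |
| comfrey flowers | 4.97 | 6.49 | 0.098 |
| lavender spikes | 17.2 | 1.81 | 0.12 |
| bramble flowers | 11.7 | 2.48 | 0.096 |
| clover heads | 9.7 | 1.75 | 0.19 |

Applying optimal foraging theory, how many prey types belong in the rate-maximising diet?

4

Profitabilities (E/h, J/s): lavender spikes 9.5, clover heads 5.54, bramble flowers 4.72, deep corollas 3.86, comfrey flowers 0.766. Add prey in this order while the next type's profitability exceeds the intake rate on those already taken.
Rate on top 1: 1.696. clover heads: 5.54 > 1.696 → include.
Rate on top 2: 2.521. bramble flowers: 4.72 > 2.521 → include.
Rate on top 3: 2.814. deep corollas: 3.86 > 2.814 → include.
Rate on top 4: 3.095. comfrey flowers: 0.766 < 3.095 → exclude; stop.
Optimal diet: lavender spikes, clover heads, bramble flowers, deep corollas — 4 of 5 types.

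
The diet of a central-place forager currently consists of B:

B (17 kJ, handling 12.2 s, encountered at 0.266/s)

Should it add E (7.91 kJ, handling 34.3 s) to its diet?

No

Current rate: (0.266×17)/(1 + 0.266×12.2) = 1.065 kJ/s.
Profitability of E: 7.91/34.3 = 0.2306 kJ/s.
Since 0.2306 < R, time spent handling E is better spent searching.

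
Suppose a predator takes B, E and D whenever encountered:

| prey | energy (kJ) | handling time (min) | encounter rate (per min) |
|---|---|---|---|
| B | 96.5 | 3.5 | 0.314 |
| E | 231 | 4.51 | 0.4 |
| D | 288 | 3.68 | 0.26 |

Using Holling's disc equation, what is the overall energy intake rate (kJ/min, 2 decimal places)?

R = (0.314×96.5 + 0.4×231 + 0.26×288) / (1 + 0.314×3.5 + 0.4×4.51 + 0.26×3.68) = 197.6/4.86 = 40.66 kJ/min.

40.66 kJ/min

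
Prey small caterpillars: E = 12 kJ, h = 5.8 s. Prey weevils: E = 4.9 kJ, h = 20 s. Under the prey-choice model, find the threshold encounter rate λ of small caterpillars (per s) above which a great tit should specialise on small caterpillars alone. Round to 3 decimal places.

0.023 per s

The zero-one rule: include weevils iff E₂/h₂ > λE₁/(1+λh₁). Equality gives the switch point.
λE₁h₂ = E₂ + λE₂h₁ ⇒ λ = E₂/(E₁h₂ − E₂h₁) = 4.9/(240 − 28.42) = 0.02316 per s.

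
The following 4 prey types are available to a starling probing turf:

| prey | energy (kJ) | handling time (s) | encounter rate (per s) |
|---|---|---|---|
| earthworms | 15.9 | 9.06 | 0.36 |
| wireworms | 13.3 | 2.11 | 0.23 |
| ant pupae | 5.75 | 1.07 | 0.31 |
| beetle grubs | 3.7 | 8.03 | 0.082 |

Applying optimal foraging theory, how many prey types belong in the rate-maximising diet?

E/h in descending order: wireworms 6.3, ant pupae 5.37, earthworms 1.75, beetle grubs 0.461 kJ/s. The optimal diet is the largest prefix of this list for which every included type satisfies E_i/h_i > R on the types above it.
Rate on top 1: 2.06. ant pupae: 5.37 > 2.06 → include.
Rate on top 2: 2.665. earthworms: 1.75 < 2.665 → exclude; stop.
Optimal diet: wireworms, ant pupae — 2 of 4 types.

2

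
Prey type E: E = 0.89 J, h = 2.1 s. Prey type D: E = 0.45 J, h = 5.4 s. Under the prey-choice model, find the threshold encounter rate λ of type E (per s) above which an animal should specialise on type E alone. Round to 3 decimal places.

0.117 per s

The zero-one rule: include type D iff E₂/h₂ > λE₁/(1+λh₁). Equality gives the switch point.
λE₁h₂ = E₂ + λE₂h₁ ⇒ λ = E₂/(E₁h₂ − E₂h₁) = 0.45/(4.806 − 0.945) = 0.1166 per s.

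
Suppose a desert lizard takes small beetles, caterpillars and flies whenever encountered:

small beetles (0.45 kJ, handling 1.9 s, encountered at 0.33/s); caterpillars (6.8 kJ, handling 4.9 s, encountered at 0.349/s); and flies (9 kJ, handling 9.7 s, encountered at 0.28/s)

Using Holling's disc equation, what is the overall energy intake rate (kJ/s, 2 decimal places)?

0.83 kJ/s

R = Σλ_iE_i / (1 + Σλ_ih_i)
Numerator: 0.33×0.45 + 0.349×6.8 + 0.28×9 = 5.042
Denominator: 1 + 0.33×1.9 + 0.349×4.9 + 0.28×9.7 = 6.053
R = 5.042/6.053 = 0.8329 kJ/s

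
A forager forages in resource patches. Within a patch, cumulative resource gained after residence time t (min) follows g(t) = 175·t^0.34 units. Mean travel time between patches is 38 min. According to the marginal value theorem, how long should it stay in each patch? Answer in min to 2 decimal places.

19.58 min

By the marginal value theorem, leave when the instantaneous gain rate g'(t) equals the habitat-wide average g(t)/(T + t).
g'(t) = 0.34·175·t^-0.66. Setting 0.34·175·t^-0.66 = 175·t^0.34/(38+t) gives 0.34(38+t) = t, so 0.66·t = 0.34×38.
t* = 0.34×38/0.66 = 19.58 min.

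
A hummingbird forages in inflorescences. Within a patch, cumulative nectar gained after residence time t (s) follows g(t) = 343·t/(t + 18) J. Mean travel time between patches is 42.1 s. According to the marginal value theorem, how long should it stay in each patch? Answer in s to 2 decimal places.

27.53 s

By the marginal value theorem, leave when the instantaneous gain rate g'(t) equals the habitat-wide average g(t)/(T + t).
g'(t) = 343·18/(t + 18)². Setting 343·18/(t+18)² = 343t/[(t+18)(42.1+t)] gives 18(42.1+t) = t(t+18), so t² = 18×42.1 = 757.8.
t* = √757.8 = 27.53 s.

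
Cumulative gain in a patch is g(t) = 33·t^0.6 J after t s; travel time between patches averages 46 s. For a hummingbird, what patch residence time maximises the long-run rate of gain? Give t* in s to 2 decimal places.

69.00 s

By the marginal value theorem, leave when the instantaneous gain rate g'(t) equals the habitat-wide average g(t)/(T + t).
g'(t) = 0.6·33·t^-0.4. Setting 0.6·33·t^-0.4 = 33·t^0.6/(46+t) gives 0.6(46+t) = t, so 0.40·t = 0.6×46.
t* = 0.6×46/0.40 = 69 s.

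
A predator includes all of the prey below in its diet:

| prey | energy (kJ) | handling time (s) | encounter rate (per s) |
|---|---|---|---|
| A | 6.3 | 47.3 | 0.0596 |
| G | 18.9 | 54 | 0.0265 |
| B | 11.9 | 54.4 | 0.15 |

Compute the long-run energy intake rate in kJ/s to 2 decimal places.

0.20 kJ/s

R = (0.0596×6.3 + 0.0265×18.9 + 0.15×11.9) / (1 + 0.0596×47.3 + 0.0265×54 + 0.15×54.4) = 2.661/13.41 = 0.1985 kJ/s.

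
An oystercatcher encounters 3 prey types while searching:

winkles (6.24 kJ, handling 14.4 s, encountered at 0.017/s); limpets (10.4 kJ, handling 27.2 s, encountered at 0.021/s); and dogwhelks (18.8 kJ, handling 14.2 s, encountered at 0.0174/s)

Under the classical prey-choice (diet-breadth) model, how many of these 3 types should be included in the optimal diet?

E/h in descending order: dogwhelks 1.32, winkles 0.433, limpets 0.382 kJ/s. The optimal diet is the largest prefix of this list for which every included type satisfies E_i/h_i > R on the types above it.
Rate on top 1: 0.2623. winkles: 0.433 > 0.2623 → include.
Rate on top 2: 0.2904. limpets: 0.382 > 0.2904 → include.
Optimal diet: dogwhelks, winkles, limpets — 3 of 3 types.

3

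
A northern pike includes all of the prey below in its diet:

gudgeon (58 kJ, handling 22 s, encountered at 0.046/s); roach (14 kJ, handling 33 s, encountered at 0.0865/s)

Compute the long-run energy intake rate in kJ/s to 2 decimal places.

R = (0.046×58 + 0.0865×14) / (1 + 0.046×22 + 0.0865×33) = 3.879/4.867 = 0.7971 kJ/s.

0.80 kJ/s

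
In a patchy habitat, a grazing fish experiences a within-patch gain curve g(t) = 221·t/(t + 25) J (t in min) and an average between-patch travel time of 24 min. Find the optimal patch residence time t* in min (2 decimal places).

24.49 min

Optimal t* satisfies g'(t*) = g(t*)/(T + t*).
g'(t) = 221·25/(t + 25)². Setting 221·25/(t+25)² = 221t/[(t+25)(24+t)] gives 25(24+t) = t(t+25), so t² = 25×24 = 600.
t* = √600 = 24.49 min.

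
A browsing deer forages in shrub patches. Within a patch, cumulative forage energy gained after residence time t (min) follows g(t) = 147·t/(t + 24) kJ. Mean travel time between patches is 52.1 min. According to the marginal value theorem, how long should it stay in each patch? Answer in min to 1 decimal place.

35.4 min

Maximise g(t)/(T+t): set derivative to zero → g'(t)(T+t) = g(t).
g'(t) = 147·24/(t + 24)². Setting 147·24/(t+24)² = 147t/[(t+24)(52.1+t)] gives 24(52.1+t) = t(t+24), so t² = 24×52.1 = 1250.
t* = √1250 = 35.36 min.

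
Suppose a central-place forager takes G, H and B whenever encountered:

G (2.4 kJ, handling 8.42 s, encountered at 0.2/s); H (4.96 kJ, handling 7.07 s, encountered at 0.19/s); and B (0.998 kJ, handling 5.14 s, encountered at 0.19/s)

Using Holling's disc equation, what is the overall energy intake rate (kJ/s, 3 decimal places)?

Energy encountered per unit search time: 0.2×2.4 + 0.19×4.96 + 0.19×0.998 = 1.612 kJ/s.
Handling time per unit search time: 0.2×8.42 + 0.19×7.07 + 0.19×5.14 = 4.004.
Rate = 1.612/(1 + 4.004) = 0.3222 kJ/s.

0.322 kJ/s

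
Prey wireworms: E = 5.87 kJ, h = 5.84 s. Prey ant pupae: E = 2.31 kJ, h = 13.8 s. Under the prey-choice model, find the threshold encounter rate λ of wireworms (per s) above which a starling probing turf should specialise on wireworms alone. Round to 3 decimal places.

The zero-one rule: include ant pupae iff E₂/h₂ > λE₁/(1+λh₁). Equality gives the switch point.
λE₁h₂ = E₂ + λE₂h₁ ⇒ λ = E₂/(E₁h₂ − E₂h₁) = 2.31/(81.01 − 13.49) = 0.03421 per s.

0.034 per s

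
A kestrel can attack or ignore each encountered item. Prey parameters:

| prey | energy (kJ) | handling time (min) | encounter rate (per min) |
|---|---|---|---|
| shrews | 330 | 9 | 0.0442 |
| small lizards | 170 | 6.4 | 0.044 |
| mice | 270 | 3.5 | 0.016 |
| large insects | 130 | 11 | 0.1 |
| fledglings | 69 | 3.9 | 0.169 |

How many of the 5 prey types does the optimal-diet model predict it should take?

Profitabilities (E/h, kJ/min): mice 77.1, shrews 36.7, small lizards 26.6, fledglings 17.7, large insects 11.8. Add prey in this order while the next type's profitability exceeds the intake rate on those already taken.
Rate on top 1: 4.091. shrews: 36.7 > 4.091 → include.
Rate on top 2: 13. small lizards: 26.6 > 13 → include.
Rate on top 3: 15.2. fledglings: 17.7 > 15.2 → include.
Rate on top 4: 15.89. large insects: 11.8 < 15.89 → exclude; stop.
Optimal diet: mice, shrews, small lizards, fledglings — 4 of 5 types.

4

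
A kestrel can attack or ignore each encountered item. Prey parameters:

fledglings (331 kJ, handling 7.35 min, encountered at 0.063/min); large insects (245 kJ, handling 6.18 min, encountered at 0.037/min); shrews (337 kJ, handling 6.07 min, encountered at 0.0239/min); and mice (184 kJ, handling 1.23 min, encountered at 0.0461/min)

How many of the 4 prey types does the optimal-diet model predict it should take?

4

E/h in descending order: mice 150, shrews 55.5, fledglings 45, large insects 39.6 kJ/min. The optimal diet is the largest prefix of this list for which every included type satisfies E_i/h_i > R on the types above it.
Rate on top 1: 8.027. shrews: 55.5 > 8.027 → include.
Rate on top 2: 13.76. fledglings: 45 > 13.76 → include.
Rate on top 3: 22.46. large insects: 39.6 > 22.46 → include.
Optimal diet: mice, shrews, fledglings, large insects — 4 of 4 types.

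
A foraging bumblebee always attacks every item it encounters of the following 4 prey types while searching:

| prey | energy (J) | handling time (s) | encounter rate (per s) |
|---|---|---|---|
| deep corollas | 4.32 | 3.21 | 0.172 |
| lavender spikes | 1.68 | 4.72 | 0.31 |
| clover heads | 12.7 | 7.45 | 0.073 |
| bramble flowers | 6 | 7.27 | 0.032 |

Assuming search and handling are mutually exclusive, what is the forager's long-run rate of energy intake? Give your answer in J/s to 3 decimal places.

R = Σλ_iE_i / (1 + Σλ_ih_i)
Numerator: 0.172×4.32 + 0.31×1.68 + 0.073×12.7 + 0.032×6 = 2.383
Denominator: 1 + 0.172×3.21 + 0.31×4.72 + 0.073×7.45 + 0.032×7.27 = 3.792
R = 2.383/3.792 = 0.6284 J/s

0.628 J/s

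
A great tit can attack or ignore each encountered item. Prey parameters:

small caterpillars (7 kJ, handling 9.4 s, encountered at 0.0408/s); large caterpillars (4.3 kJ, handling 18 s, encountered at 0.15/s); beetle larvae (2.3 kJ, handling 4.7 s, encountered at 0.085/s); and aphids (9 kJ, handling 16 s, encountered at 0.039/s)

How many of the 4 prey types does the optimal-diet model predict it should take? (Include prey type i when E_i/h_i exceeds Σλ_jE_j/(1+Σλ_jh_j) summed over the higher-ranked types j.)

3

Profitabilities (E/h, kJ/s): small caterpillars 0.745, aphids 0.562, beetle larvae 0.489, large caterpillars 0.239. Add prey in this order while the next type's profitability exceeds the intake rate on those already taken.
Rate on top 1: 0.2064. aphids: 0.562 > 0.2064 → include.
Rate on top 2: 0.3171. beetle larvae: 0.489 > 0.3171 → include.
Rate on top 3: 0.3457. large caterpillars: 0.239 < 0.3457 → exclude; stop.
Optimal diet: small caterpillars, aphids, beetle larvae — 3 of 4 types.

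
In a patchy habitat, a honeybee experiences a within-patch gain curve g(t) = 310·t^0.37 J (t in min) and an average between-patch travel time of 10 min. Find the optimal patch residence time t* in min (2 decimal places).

5.87 min

Optimal t* satisfies g'(t*) = g(t*)/(T + t*).
g'(t) = 0.37·310·t^-0.63. Setting 0.37·310·t^-0.63 = 310·t^0.37/(10+t) gives 0.37(10+t) = t, so 0.63·t = 0.37×10.
t* = 0.37×10/0.63 = 5.873 min.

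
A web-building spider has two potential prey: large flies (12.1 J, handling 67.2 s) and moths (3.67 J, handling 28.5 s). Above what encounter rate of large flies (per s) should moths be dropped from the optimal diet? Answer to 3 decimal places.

0.037 per s

The zero-one rule: include moths iff E₂/h₂ > λE₁/(1+λh₁). Equality gives the switch point.
λE₁h₂ = E₂ + λE₂h₁ ⇒ λ = E₂/(E₁h₂ − E₂h₁) = 3.67/(344.8 − 246.6) = 0.03736 per s.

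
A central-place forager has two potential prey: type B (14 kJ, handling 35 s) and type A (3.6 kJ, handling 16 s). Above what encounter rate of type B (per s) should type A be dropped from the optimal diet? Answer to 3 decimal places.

At the threshold, the rate on type B alone equals the profitability of type A: λ·14/(1 + λ·35) = 3.6/16 = 0.225.
Rearranging, λ(14 − 0.225×35) = 0.225, so λ = 0.225/6.125 = 0.03673 per s.

0.037 per s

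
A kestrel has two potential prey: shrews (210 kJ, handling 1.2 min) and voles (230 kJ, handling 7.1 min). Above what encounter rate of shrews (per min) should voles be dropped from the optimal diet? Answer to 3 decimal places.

Drop voles once their profitability E₂/h₂ falls below the rate achievable on shrews alone: E₂/h₂ = λE₁/(1 + λh₁).
Solve for λ: λE₁h₂ = E₂(1 + λh₁) → λ(E₁h₂ − E₂h₁) = E₂ → λ = E₂/(E₁h₂ − E₂h₁).
λ = 230/(210×7.1 − 230×1.2) = 230/1215 = 0.1893 per min.

0.189 per min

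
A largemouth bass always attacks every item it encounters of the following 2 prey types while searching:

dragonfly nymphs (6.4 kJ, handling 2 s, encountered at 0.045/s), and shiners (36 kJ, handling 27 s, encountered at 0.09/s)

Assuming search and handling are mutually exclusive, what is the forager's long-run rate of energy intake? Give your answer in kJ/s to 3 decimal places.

R = Σλ_iE_i / (1 + Σλ_ih_i)
Numerator: 0.045×6.4 + 0.09×36 = 3.528
Denominator: 1 + 0.045×2 + 0.09×27 = 3.52
R = 3.528/3.52 = 1.002 kJ/s

1.002 kJ/s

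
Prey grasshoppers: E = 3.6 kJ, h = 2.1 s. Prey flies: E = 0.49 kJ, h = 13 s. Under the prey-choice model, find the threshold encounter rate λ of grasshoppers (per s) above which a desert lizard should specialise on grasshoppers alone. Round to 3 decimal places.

0.011 per s

The zero-one rule: include flies iff E₂/h₂ > λE₁/(1+λh₁). Equality gives the switch point.
λE₁h₂ = E₂ + λE₂h₁ ⇒ λ = E₂/(E₁h₂ − E₂h₁) = 0.49/(46.8 − 1.029) = 0.01071 per s.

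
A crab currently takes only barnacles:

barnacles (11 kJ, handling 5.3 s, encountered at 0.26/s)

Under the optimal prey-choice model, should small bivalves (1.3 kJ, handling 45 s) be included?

Intake rate on the current diet: R = (0.26×11) / (1 + 0.26×5.3) = 2.86/2.378 = 1.203 kJ/s.
small bivalves: E/h = 1.3/45 = 0.02889 kJ/s.
0.02889 < 1.203, so adding small bivalves would lower the average — exclude it.

No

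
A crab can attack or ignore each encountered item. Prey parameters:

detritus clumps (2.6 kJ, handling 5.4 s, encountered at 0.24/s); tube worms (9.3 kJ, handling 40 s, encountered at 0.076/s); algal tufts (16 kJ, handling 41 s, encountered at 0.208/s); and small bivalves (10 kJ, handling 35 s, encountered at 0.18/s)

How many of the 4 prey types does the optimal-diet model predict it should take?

2

Profitabilities (E/h, kJ/s): detritus clumps 0.481, algal tufts 0.39, small bivalves 0.286, tube worms 0.233. Add prey in this order while the next type's profitability exceeds the intake rate on those already taken.
Rate on top 1: 0.2718. algal tufts: 0.39 > 0.2718 → include.
Rate on top 2: 0.3651. small bivalves: 0.286 < 0.3651 → exclude; stop.
Optimal diet: detritus clumps, algal tufts — 2 of 4 types.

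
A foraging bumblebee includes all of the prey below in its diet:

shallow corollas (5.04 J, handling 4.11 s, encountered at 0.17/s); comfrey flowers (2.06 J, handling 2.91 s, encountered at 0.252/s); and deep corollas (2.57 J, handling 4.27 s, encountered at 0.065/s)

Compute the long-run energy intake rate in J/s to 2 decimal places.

0.57 J/s

R = (0.17×5.04 + 0.252×2.06 + 0.065×2.57) / (1 + 0.17×4.11 + 0.252×2.91 + 0.065×4.27) = 1.543/2.71 = 0.5695 J/s.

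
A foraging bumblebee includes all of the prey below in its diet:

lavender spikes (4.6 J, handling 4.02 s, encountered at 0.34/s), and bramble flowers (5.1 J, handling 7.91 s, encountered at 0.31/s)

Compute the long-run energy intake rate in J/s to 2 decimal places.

R = (0.34×4.6 + 0.31×5.1) / (1 + 0.34×4.02 + 0.31×7.91) = 3.145/4.819 = 0.6526 J/s.

0.65 J/s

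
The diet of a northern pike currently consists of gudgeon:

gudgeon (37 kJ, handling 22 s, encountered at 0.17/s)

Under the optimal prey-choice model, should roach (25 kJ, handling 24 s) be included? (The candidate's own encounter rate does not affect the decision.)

No

Current rate: (0.17×37)/(1 + 0.17×22) = 1.327 kJ/s.
Profitability of roach: 25/24 = 1.042 kJ/s.
1.042 < 1.327, so adding roach would lower the average — exclude it.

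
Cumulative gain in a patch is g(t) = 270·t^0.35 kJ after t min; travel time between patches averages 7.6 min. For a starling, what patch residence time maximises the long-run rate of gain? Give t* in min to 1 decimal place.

4.1 min

Optimal t* satisfies g'(t*) = g(t*)/(T + t*).
g'(t) = 0.35·270·t^-0.65. Setting 0.35·270·t^-0.65 = 270·t^0.35/(7.6+t) gives 0.35(7.6+t) = t, so 0.65·t = 0.35×7.6.
t* = 0.35×7.6/0.65 = 4.092 min.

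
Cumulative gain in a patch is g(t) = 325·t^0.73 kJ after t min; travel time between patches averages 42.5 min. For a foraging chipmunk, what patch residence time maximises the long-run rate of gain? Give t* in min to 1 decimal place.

114.9 min

Maximise g(t)/(T+t): set derivative to zero → g'(t)(T+t) = g(t).
g'(t) = 0.73·325·t^-0.27. Setting 0.73·325·t^-0.27 = 325·t^0.73/(42.5+t) gives 0.73(42.5+t) = t, so 0.27·t = 0.73×42.5.
t* = 0.73×42.5/0.27 = 114.9 min.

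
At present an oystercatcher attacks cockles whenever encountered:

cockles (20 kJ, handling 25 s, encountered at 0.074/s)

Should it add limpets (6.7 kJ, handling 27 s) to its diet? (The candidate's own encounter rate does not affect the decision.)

No

Current rate: (0.074×20)/(1 + 0.074×25) = 0.5193 kJ/s.
Profitability of limpets: 6.7/27 = 0.2481 kJ/s.
Since 0.2481 < R, time spent handling limpets is better spent searching.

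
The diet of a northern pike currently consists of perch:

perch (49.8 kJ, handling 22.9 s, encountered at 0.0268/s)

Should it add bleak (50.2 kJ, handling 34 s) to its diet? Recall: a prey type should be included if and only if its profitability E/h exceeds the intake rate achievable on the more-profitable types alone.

On perch alone, R = ΣλE/(1+Σλh) = 1.335/1.614 = 0.8271 kJ/s.
Profitability of bleak: 50.2/34 = 1.476 kJ/s.
Since 1.476 > R, including bleak increases the long-run rate.

Yes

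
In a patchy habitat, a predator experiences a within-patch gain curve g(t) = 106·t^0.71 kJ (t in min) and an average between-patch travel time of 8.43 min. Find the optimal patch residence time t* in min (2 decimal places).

20.64 min

Maximise g(t)/(T+t): set derivative to zero → g'(t)(T+t) = g(t).
g'(t) = 0.71·106·t^-0.29. Setting 0.71·106·t^-0.29 = 106·t^0.71/(8.43+t) gives 0.71(8.43+t) = t, so 0.29·t = 0.71×8.43.
t* = 0.71×8.43/0.29 = 20.64 min.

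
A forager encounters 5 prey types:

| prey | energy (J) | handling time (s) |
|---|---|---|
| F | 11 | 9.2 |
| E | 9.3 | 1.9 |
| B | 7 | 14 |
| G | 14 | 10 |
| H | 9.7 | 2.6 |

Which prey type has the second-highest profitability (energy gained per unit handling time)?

In descending order of E/h:
E: 9.3/1.9 = 4.89 J/s
H: 9.7/2.6 = 3.73 J/s
G: 14/10 = 1.4 J/s
F: 11/9.2 = 1.2 J/s
B: 7/14 = 0.5 J/s

H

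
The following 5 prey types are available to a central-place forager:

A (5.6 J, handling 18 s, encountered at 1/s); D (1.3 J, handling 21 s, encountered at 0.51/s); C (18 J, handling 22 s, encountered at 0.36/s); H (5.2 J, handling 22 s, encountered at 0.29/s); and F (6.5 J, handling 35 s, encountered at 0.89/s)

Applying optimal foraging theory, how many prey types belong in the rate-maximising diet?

1

E/h in descending order: C 0.818, A 0.311, H 0.236, F 0.186, D 0.0619 J/s. The optimal diet is the largest prefix of this list for which every included type satisfies E_i/h_i > R on the types above it.
Rate on top 1: 0.7265. A: 0.311 < 0.7265 → exclude; stop.
Optimal diet: C — 1 of 5 types.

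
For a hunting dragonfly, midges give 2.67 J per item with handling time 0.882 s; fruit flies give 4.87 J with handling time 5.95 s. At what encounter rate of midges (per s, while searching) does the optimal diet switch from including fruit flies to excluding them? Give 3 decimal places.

0.420 per s

At the threshold, the rate on midges alone equals the profitability of fruit flies: λ·2.67/(1 + λ·0.882) = 4.87/5.95 = 0.8185.
Rearranging, λ(2.67 − 0.8185×0.882) = 0.8185, so λ = 0.8185/1.948 = 0.4201 per s.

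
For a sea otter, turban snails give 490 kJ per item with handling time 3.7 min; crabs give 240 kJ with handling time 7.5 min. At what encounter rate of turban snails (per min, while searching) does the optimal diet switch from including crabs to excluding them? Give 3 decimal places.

The zero-one rule: include crabs iff E₂/h₂ > λE₁/(1+λh₁). Equality gives the switch point.
λE₁h₂ = E₂ + λE₂h₁ ⇒ λ = E₂/(E₁h₂ − E₂h₁) = 240/(3675 − 888) = 0.08611 per min.

0.086 per min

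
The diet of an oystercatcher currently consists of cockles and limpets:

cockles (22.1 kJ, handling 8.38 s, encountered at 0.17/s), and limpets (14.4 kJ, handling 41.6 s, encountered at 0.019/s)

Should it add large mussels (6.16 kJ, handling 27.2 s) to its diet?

No

Intake rate on the current diet: R = (0.17×22.1 + 0.019×14.4) / (1 + 0.17×8.38 + 0.019×41.6) = 4.031/3.215 = 1.254 kJ/s.
Profitability of large mussels: 6.16/27.2 = 0.2265 kJ/s.
Since 0.2265 < R, time spent handling large mussels is better spent searching.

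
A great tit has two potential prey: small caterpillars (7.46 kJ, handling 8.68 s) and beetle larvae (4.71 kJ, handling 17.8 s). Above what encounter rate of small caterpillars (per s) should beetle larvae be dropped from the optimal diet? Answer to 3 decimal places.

Drop beetle larvae once their profitability E₂/h₂ falls below the rate achievable on small caterpillars alone: E₂/h₂ = λE₁/(1 + λh₁).
Solve for λ: λE₁h₂ = E₂(1 + λh₁) → λ(E₁h₂ − E₂h₁) = E₂ → λ = E₂/(E₁h₂ − E₂h₁).
λ = 4.71/(7.46×17.8 − 4.71×8.68) = 4.71/91.91 = 0.05125 per s.

0.051 per s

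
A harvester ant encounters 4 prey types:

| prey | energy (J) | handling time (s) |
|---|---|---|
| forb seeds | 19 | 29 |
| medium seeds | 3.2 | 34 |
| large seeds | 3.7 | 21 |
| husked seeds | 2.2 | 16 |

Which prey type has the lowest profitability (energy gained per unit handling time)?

medium seeds

In descending order of E/h:
forb seeds: 19/29 = 0.655 J/s
large seeds: 3.7/21 = 0.176 J/s
husked seeds: 2.2/16 = 0.138 J/s
medium seeds: 3.2/34 = 0.0941 J/s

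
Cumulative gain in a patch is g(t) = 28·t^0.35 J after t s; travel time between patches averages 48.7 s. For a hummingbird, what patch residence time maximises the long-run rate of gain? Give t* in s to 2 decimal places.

Optimal t* satisfies g'(t*) = g(t*)/(T + t*).
g'(t) = 0.35·28·t^-0.65. Setting 0.35·28·t^-0.65 = 28·t^0.35/(48.7+t) gives 0.35(48.7+t) = t, so 0.65·t = 0.35×48.7.
t* = 0.35×48.7/0.65 = 26.22 s.

26.22 s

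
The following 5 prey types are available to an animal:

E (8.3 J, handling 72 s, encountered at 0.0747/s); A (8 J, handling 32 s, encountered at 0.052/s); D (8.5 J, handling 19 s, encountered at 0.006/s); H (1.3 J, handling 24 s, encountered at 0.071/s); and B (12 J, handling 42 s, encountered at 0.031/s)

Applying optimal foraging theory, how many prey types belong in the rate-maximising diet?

3

Profitabilities (E/h, J/s): D 0.447, B 0.286, A 0.25, E 0.115, H 0.0542. Add prey in this order while the next type's profitability exceeds the intake rate on those already taken.
Rate on top 1: 0.04578. B: 0.286 > 0.04578 → include.
Rate on top 2: 0.1751. A: 0.25 > 0.1751 → include.
Rate on top 3: 0.2056. E: 0.115 < 0.2056 → exclude; stop.
Optimal diet: D, B, A — 3 of 5 types.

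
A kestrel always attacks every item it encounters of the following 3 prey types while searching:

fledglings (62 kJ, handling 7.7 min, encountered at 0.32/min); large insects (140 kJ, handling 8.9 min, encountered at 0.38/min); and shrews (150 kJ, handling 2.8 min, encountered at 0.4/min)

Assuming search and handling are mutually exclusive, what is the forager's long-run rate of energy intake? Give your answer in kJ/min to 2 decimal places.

16.70 kJ/min

R = Σλ_iE_i / (1 + Σλ_ih_i)
Numerator: 0.32×62 + 0.38×140 + 0.4×150 = 133
Denominator: 1 + 0.32×7.7 + 0.38×8.9 + 0.4×2.8 = 7.966
R = 133/7.966 = 16.7 kJ/min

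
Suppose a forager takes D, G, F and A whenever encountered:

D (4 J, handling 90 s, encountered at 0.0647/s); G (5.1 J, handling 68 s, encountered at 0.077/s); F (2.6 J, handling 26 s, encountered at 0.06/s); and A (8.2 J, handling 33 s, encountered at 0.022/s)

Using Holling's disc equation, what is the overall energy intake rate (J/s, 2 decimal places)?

R = Σλ_iE_i / (1 + Σλ_ih_i)
Numerator: 0.0647×4 + 0.077×5.1 + 0.06×2.6 + 0.022×8.2 = 0.9879
Denominator: 1 + 0.0647×90 + 0.077×68 + 0.06×26 + 0.022×33 = 14.34
R = 0.9879/14.34 = 0.06887 J/s

0.07 J/s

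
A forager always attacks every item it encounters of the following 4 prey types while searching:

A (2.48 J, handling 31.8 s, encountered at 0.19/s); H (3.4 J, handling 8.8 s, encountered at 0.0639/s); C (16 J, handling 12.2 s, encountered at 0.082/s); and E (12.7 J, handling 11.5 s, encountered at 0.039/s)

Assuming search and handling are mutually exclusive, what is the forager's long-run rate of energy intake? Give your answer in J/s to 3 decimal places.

0.276 J/s

Energy encountered per unit search time: 0.19×2.48 + 0.0639×3.4 + 0.082×16 + 0.039×12.7 = 2.496 J/s.
Handling time per unit search time: 0.19×31.8 + 0.0639×8.8 + 0.082×12.2 + 0.039×11.5 = 8.053.
Rate = 2.496/(1 + 8.053) = 0.2757 J/s.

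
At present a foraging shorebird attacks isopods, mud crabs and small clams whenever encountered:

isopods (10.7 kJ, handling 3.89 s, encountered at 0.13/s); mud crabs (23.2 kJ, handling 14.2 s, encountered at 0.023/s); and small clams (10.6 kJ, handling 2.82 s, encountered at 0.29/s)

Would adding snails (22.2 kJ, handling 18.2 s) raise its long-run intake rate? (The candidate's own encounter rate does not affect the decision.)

No

Current rate: (0.13×10.7 + 0.023×23.2 + 0.29×10.6)/(1 + 0.13×3.89 + 0.023×14.2 + 0.29×2.82) = 1.886 kJ/s.
Profitability of snails: 22.2/18.2 = 1.22 kJ/s.
1.22 < 1.886, so adding snails would lower the average — exclude it.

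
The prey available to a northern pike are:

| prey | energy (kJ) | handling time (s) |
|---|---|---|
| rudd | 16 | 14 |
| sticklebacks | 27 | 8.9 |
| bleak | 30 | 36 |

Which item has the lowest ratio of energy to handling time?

bleak

In descending order of E/h:
sticklebacks: 27/8.9 = 3.03 kJ/s
rudd: 16/14 = 1.14 kJ/s
bleak: 30/36 = 0.833 kJ/s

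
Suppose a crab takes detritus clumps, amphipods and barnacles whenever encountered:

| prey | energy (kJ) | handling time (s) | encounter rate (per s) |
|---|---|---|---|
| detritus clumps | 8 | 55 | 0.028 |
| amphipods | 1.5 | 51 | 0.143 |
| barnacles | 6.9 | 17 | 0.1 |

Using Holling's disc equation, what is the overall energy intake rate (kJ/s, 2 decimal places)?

0.10 kJ/s

Energy encountered per unit search time: 0.028×8 + 0.143×1.5 + 0.1×6.9 = 1.129 kJ/s.
Handling time per unit search time: 0.028×55 + 0.143×51 + 0.1×17 = 10.53.
Rate = 1.129/(1 + 10.53) = 0.09785 kJ/s.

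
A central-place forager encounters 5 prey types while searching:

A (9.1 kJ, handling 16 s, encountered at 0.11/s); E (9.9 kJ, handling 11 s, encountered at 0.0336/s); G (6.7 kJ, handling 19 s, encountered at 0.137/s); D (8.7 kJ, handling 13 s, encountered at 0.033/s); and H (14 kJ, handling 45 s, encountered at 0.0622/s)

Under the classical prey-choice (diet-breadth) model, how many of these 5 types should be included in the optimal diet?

3

Rank by E/h (kJ/s): E 0.9, D 0.669, A 0.569, G 0.353, H 0.311. Include each in turn until the next type's E/h falls below the running intake rate.
Rate on top 1: 0.2429. D: 0.669 > 0.2429 → include.
Rate on top 2: 0.3446. A: 0.569 > 0.3446 → include.
Rate on top 3: 0.4554. G: 0.353 < 0.4554 → exclude; stop.
Optimal diet: E, D, A — 3 of 5 types.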